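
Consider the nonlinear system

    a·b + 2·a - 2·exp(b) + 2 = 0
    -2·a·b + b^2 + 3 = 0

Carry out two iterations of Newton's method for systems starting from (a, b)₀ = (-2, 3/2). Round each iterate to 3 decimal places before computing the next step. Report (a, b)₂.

At (-2, 3/2): F = (-13.96338, 11.250).
Jacobian J = [[b + 2, a - 2·exp(b)], [-2·b, -2·a + 2·b]].
At the point, J = [[3.500, -10.96338], [-3.000, 7.000]] (det J = -8.39013).
Solving J·Δ = −F gives Δ = (3.051, -0.300).
Then the next iterate is (a, b)₁ = (1.051, 1.200).
Round to (1.051, 1.200) and repeat: F = (-1.27703, 1.91760), J = [[3.200, -5.58923], [-2.400, 0.298]].
Δ = (0.830, 0.246), so (a, b)₂ = (1.881, 1.446).

(1.881, 1.446)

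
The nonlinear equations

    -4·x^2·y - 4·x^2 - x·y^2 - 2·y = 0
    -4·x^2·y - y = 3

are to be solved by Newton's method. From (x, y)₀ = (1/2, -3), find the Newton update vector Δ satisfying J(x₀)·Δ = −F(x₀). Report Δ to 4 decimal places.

At (1/2, -3): F = (3.5000, 3.0000).
Jacobian J = [[-8·x·y - 8·x - y^2, -4·x^2 - 2·x·y - 2], [-8·x·y, -4·x^2 - 1]].
At the point, J = [[-1.0000, 0.0000], [12.0000, -2.0000]] (det J = 2.0000).
Solving J·Δ = −F gives Δ = (3.5000, 22.5000).

(3.5000, 22.5000)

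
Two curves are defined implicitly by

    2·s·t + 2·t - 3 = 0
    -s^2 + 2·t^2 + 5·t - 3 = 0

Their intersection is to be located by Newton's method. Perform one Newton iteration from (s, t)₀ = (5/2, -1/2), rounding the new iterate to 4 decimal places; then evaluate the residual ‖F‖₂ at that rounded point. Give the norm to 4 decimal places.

3.5396

At (5/2, -1/2): F = (-6.5000, -11.2500).
Jacobian J = [[2·t, 2·s + 2], [-2·s, 4·t + 5]].
At the point, J = [[-1.0000, 7.0000], [-5.0000, 3.0000]] (det J = 32.0000).
Solving J·Δ = −F gives Δ = (-1.8516, 0.6641).
Then the next iterate is (s, t)₁ = (0.6484, 0.1641).
Re-evaluating at (0.6484, 0.1641): F = (-2.458995, -2.546065), so ‖F‖₂ = 3.5396.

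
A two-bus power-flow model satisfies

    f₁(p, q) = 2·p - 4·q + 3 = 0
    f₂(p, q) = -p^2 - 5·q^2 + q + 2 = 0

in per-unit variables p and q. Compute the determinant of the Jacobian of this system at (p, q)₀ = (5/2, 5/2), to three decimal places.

-68.000

J = [[2, -4], [-2·p, -10·q + 1]].
At the point, J = [[2.000, -4.000], [-5.000, -24.000]].
det J = -68.000.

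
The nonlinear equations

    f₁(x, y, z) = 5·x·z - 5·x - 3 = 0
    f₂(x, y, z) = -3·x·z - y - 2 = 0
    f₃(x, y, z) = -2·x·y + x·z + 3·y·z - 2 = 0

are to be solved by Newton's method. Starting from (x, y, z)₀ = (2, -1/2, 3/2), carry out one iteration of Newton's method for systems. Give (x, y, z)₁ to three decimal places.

At (2, -1/2, 3/2): F = (2.000, -10.500, 0.750).
Jacobian J = [[5·z - 5, 0, 5·x], [-3·z, -1, -3·x], [-2·y + z, -2·x + 3·z, x + 3·y]].
At the point, J = [[2.500, 0.000, 10.000], [-4.500, -1.000, -6.000], [2.500, 0.500, 0.500]] (det J = 8.750).
Solving J·Δ = −F gives Δ = (4.571, -23.014, -1.343).
Then the next iterate is (x, y, z)₁ = (6.571, -23.514, 0.157).

(6.571, -23.514, 0.157)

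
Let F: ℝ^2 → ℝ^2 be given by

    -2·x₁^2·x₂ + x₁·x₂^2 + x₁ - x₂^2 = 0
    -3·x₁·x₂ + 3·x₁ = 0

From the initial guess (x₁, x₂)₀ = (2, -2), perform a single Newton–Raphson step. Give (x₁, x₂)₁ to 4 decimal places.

(6.6667, 8.0000)

At (2, -2): F = (22.0000, 18.0000).
Jacobian J = [[-4·x₁·x₂ + x₂^2 + 1, -2·x₁^2 + 2·x₁·x₂ - 2·x₂], [-3·x₂ + 3, -3·x₁]].
At the point, J = [[21.0000, -12.0000], [9.0000, -6.0000]] (det J = -18.0000).
Solving J·Δ = −F gives Δ = (4.6667, 10.0000).
Then the next iterate is (x₁, x₂)₁ = (6.6667, 8.0000).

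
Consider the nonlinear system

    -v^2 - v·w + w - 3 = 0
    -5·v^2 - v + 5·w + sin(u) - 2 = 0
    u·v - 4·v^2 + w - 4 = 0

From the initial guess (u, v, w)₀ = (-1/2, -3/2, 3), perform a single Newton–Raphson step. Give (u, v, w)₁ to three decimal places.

At (-1/2, -3/2, 3): F = (2.250, 2.77057, -9.250).
Jacobian J = [[0, -2·v - w, -v + 1], [cos(u), -10·v - 1, 5], [v, u - 8·v, 1]].
At the point, J = [[0.000, 0.000, 2.500], [0.87758, 14.000, 5.000], [-1.500, 11.500, 1.000]] (det J = 77.73050).
Solving J·Δ = −F gives Δ = (-3.931, 0.370, -0.900).
Then the next iterate is (u, v, w)₁ = (-4.431, -1.130, 2.100).

(-4.431, -1.130, 2.100)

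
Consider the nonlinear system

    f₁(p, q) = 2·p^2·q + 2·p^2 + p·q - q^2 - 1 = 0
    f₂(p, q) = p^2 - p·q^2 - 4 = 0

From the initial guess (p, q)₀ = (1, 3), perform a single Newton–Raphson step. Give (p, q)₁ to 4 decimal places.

(0.6889, 1.3630)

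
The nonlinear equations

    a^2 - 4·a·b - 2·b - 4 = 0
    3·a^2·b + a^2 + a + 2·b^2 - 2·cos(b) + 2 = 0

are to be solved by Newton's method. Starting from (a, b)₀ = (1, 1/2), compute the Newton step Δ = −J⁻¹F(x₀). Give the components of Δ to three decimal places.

(0.286, -1.000)

At (1, 1/2): F = (-6.000, 4.24483).
Jacobian J = [[2·a - 4·b, -4·a - 2], [6·a·b + 2·a + 1, 3·a^2 + 4·b + 2·sin(b)]].
At the point, J = [[0.000, -6.000], [6.000, 5.95885]] (det J = 36.000).
Solving J·Δ = −F gives Δ = (0.286, -1.000).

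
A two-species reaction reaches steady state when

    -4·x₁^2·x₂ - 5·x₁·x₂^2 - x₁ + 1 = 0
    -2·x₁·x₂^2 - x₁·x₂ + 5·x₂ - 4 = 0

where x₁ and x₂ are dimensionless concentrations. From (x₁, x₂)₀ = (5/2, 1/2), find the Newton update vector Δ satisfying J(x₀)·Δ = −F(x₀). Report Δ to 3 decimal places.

(-15.591, 4.636)

At (5/2, 1/2): F = (-17.125, -4.000).
Jacobian J = [[-8·x₁·x₂ - 5·x₂^2 - 1, -4·x₁^2 - 10·x₁·x₂], [-2·x₂^2 - x₂, -4·x₁·x₂ - x₁ + 5]].
At the point, J = [[-12.250, -37.500], [-1.000, -2.500]] (det J = -6.875).
Solving J·Δ = −F gives Δ = (-15.591, 4.636).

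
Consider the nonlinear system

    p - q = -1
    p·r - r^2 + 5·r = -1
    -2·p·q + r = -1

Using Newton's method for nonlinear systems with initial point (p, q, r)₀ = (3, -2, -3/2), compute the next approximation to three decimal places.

(-9.500, -8.500, -2.000)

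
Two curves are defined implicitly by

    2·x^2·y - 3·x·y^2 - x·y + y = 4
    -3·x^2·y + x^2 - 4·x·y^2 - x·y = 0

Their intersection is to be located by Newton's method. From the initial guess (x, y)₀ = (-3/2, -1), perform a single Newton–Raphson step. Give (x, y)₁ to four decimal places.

At (-3/2, -1): F = (-6.5000, 13.5000).
Jacobian J = [[4·x·y - 3·y^2 - y, 2·x^2 - 6·x·y - x + 1], [-6·x·y + 2·x - 4·y^2 - y, -3·x^2 - 8·x·y - x]].
At the point, J = [[4.0000, -2.0000], [-15.0000, -17.2500]] (det J = -99.0000).
Solving J·Δ = −F gives Δ = (1.4053, -0.4394).
Then the next iterate is (x, y)₁ = (-0.0947, -1.4394).

(-0.0947, -1.4394)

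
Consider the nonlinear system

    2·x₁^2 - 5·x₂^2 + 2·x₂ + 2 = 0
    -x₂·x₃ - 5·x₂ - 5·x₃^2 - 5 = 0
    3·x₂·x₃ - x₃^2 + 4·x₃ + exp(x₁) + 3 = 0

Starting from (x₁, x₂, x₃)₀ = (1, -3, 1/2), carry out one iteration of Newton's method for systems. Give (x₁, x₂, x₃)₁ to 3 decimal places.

At (1, -3, 1/2): F = (-47.000, 10.250, 2.96828).
Jacobian J = [[4·x₁, -10·x₂ + 2, 0], [0, -x₃ - 5, -x₂ - 10·x₃], [exp(x₁), 3·x₃, 3·x₂ - 2·x₃ + 4]].
At the point, J = [[4.000, 32.000, 0.000], [0.000, -5.500, -2.000], [2.71828, 1.500, -6.000]] (det J = -29.97004).
Solving J·Δ = −F gives Δ = (2.871, 1.110, 2.073).
Then the next iterate is (x₁, x₂, x₃)₁ = (3.871, -1.890, 2.573).

(3.871, -1.890, 2.573)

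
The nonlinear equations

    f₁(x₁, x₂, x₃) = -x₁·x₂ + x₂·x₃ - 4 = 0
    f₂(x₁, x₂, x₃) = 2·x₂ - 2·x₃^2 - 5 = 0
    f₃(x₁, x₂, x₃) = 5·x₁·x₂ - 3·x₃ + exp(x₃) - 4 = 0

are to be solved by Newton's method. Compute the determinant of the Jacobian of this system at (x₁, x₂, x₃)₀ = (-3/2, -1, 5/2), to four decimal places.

133.3650

J = [[-x₂, -x₁ + x₃, x₂], [0, 2, -4·x₃], [5·x₂, 5·x₁, exp(x₃) - 3]].
At the point, J = [[1.0000, 4.0000, -1.0000], [0.0000, 2.0000, -10.0000], [-5.0000, -7.5000, 9.182494]].
det J = 133.3650.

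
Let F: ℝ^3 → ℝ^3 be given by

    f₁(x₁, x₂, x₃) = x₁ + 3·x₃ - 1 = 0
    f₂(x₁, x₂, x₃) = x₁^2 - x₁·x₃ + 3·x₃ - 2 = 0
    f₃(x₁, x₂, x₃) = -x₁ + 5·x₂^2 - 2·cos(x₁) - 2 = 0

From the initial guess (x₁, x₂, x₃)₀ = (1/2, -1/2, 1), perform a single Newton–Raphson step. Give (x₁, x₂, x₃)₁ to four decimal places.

(-1.1000, -1.0879, 0.7000)

At (1/2, -1/2, 1): F = (2.5000, 0.7500, -3.005165).
Jacobian J = [[1, 0, 3], [2·x₁ - x₃, 0, -x₁ + 3], [2·sin(x₁) - 1, 10·x₂, 0]].
At the point, J = [[1.0000, 0.0000, 3.0000], [0.0000, 0.0000, 2.5000], [-0.041149, -5.0000, 0.0000]] (det J = 12.5000).
Solving J·Δ = −F gives Δ = (-1.6000, -0.5879, -0.3000).
Then the next iterate is (x₁, x₂, x₃)₁ = (-1.1000, -1.0879, 0.7000).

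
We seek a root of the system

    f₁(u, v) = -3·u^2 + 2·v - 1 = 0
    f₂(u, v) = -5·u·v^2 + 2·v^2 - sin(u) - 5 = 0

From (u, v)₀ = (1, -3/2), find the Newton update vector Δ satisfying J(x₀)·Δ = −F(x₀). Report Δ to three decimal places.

At (1, -3/2): F = (-7.000, -12.59147).
Jacobian J = [[-6·u, 2], [-5·v^2 - cos(u), -10·u·v + 4·v]].
At the point, J = [[-6.000, 2.000], [-11.79030, 9.000]] (det J = -30.41940).
Solving J·Δ = −F gives Δ = (-1.243, -0.230).

(-1.243, -0.230)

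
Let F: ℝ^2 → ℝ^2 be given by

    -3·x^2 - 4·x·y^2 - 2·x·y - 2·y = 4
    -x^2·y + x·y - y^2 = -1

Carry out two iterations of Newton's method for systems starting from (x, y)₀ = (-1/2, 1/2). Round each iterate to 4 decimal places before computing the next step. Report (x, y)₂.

(3.0220, 0.1144)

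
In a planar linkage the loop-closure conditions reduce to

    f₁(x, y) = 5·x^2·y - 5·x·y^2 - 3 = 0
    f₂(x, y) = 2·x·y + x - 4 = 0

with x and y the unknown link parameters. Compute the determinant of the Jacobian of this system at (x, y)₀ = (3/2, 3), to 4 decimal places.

J = [[10·x·y - 5·y^2, 5·x^2 - 10·x·y], [2·y + 1, 2·x]].
At the point, J = [[0.0000, -33.7500], [7.0000, 3.0000]].
det J = 236.2500.

236.2500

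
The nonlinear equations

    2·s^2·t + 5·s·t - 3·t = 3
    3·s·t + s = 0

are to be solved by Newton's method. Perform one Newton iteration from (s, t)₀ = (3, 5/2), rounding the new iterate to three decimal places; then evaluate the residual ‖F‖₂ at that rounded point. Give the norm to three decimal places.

At (3, 5/2): F = (72.000, 25.500).
Jacobian J = [[4·s·t + 5·t, 2·s^2 + 5·s - 3], [3·t + 1, 3·s]].
At the point, J = [[42.500, 30.000], [8.500, 9.000]] (det J = 127.500).
Solving J·Δ = −F gives Δ = (0.918, -3.700).
Then the next iterate is (s, t)₁ = (3.918, -1.200).
Re-evaluating at (3.918, -1.200): F = (-59.74974, -10.18680), so ‖F‖₂ = 60.612.

60.612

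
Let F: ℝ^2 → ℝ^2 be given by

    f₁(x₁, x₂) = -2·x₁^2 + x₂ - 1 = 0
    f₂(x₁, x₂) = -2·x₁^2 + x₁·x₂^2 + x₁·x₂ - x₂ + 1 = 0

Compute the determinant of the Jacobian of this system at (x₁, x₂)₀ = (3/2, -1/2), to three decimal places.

J = [[-4·x₁, 1], [-4·x₁ + x₂^2 + x₂, 2·x₁·x₂ + x₁ - 1]].
At the point, J = [[-6.000, 1.000], [-6.250, -1.000]].
det J = 12.250.

12.250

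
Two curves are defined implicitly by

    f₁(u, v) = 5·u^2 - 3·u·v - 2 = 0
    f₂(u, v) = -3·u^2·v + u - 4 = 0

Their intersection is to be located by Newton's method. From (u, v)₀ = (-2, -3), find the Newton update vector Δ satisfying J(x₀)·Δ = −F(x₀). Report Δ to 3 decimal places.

At (-2, -3): F = (0.000, 30.000).
Jacobian J = [[10·u - 3·v, -3·u], [-6·u·v + 1, -3·u^2]].
At the point, J = [[-11.000, 6.000], [-35.000, -12.000]] (det J = 342.000).
Solving J·Δ = −F gives Δ = (0.526, 0.965).

(0.526, 0.965)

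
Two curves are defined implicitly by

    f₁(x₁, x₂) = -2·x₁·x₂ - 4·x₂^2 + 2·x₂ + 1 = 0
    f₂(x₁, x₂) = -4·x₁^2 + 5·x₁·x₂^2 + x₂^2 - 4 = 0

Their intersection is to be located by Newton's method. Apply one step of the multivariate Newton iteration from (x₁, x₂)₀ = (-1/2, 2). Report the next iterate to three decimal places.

At (-1/2, 2): F = (-9.000, -11.000).
Jacobian J = [[-2·x₂, -2·x₁ - 8·x₂ + 2], [-8·x₁ + 5·x₂^2, 10·x₁·x₂ + 2·x₂]].
At the point, J = [[-4.000, -13.000], [24.000, -6.000]] (det J = 336.000).
Solving J·Δ = −F gives Δ = (0.265, -0.774).
Then the next iterate is (x₁, x₂)₁ = (-0.235, 1.226).

(-0.235, 1.226)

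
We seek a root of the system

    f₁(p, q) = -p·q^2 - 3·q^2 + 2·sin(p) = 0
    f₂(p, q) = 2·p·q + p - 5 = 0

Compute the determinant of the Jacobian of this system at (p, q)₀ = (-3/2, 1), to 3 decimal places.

11.576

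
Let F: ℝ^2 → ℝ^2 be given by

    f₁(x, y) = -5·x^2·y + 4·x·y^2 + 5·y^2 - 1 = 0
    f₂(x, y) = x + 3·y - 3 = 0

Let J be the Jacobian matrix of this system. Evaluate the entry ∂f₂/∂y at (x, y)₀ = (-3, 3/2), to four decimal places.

∂f₂/∂y = 3.
At (-3, 3/2) this is 3.0000.

3.0000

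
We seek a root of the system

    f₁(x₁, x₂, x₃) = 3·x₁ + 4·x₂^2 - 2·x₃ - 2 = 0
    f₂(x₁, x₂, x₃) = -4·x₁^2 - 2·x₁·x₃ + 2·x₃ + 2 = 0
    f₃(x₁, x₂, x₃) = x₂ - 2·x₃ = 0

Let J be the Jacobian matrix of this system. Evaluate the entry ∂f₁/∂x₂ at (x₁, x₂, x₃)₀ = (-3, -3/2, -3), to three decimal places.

∂f₁/∂x₂ = 8·x₂.
At (-3, -3/2, -3) this is -12.000.

-12.000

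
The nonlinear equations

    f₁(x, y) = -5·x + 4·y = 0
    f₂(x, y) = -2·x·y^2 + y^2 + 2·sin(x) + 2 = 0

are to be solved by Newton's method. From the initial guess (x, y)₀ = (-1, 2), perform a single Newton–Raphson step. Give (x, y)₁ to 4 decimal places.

(2.3021, 2.8776)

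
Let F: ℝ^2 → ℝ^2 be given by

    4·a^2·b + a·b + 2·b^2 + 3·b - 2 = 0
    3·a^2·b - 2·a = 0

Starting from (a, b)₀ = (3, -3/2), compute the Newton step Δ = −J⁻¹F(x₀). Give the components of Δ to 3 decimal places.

(-1.286, 0.341)

At (3, -3/2): F = (-60.500, -46.500).
Jacobian J = [[8·a·b + b, 4·a^2 + a + 4·b + 3], [6·a·b - 2, 3·a^2]].
At the point, J = [[-37.500, 36.000], [-29.000, 27.000]] (det J = 31.500).
Solving J·Δ = −F gives Δ = (-1.286, 0.341).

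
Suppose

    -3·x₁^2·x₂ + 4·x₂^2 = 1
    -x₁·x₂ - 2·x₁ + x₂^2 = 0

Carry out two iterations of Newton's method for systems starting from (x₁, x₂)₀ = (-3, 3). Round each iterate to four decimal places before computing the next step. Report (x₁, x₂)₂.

At (-3, 3): F = (-46.0000, 24.0000).
Jacobian J = [[-6·x₁·x₂, -3·x₁^2 + 8·x₂], [-x₂ - 2, -x₁ + 2·x₂]].
At the point, J = [[54.0000, -3.0000], [-5.0000, 9.0000]] (det J = 471.0000).
Solving J·Δ = −F gives Δ = (0.7261, -2.2633).
Then the next iterate is (x₁, x₂)₁ = (-2.2739, 0.7367).
Round to (-2.2739, 0.7367) and repeat: F = (-10.256682, 6.765709), J = [[10.051093, -9.618264], [-2.7367, 3.7473]].
Δ = (-2.3487, -3.5208), so (x₁, x₂)₂ = (-4.6226, -2.7841).

(-4.6226, -2.7841)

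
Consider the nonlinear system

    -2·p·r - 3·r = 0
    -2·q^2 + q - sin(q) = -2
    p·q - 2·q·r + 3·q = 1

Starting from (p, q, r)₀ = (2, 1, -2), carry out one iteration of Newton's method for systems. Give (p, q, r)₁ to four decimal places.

(32.8210, 1.0448, 17.6120)

At (2, 1, -2): F = (14.0000, 0.158529, 8.0000).
Jacobian J = [[-2·r, 0, -2·p - 3], [0, -4·q - cos(q) + 1, 0], [q, p - 2·r + 3, -2·q]].
At the point, J = [[4.0000, 0.0000, -7.0000], [0.0000, -3.540302, 0.0000], [1.0000, 9.0000, -2.0000]] (det J = 3.540302).
Solving J·Δ = −F gives Δ = (30.8210, 0.0448, 19.6120).
Then the next iterate is (p, q, r)₁ = (32.8210, 1.0448, 17.6120).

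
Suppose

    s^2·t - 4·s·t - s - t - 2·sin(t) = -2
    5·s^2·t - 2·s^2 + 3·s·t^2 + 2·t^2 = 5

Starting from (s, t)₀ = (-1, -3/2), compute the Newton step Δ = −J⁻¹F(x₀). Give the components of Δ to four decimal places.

(1.6005, -3.0580)

At (-1, -3/2): F = (-1.005010, -16.7500).
Jacobian J = [[2·s·t - 4·t - 1, s^2 - 4·s - 2·cos(t) - 1], [10·s·t - 4·s + 3·t^2, 5·s^2 + 6·s·t + 4·t]].
At the point, J = [[8.0000, 3.858526], [25.7500, 8.0000]] (det J = -35.357034).
Solving J·Δ = −F gives Δ = (1.6005, -3.0580).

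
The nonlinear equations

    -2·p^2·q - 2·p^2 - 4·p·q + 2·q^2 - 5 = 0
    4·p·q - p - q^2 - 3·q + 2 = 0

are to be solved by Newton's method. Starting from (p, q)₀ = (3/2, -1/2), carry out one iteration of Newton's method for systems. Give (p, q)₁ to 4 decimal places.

(0.7620, -0.7410)

At (3/2, -1/2): F = (-3.7500, -1.2500).
Jacobian J = [[-4·p·q - 4·p - 4·q, -2·p^2 - 4·p + 4·q], [4·q - 1, 4·p - 2·q - 3]].
At the point, J = [[-1.0000, -12.5000], [-3.0000, 4.0000]] (det J = -41.5000).
Solving J·Δ = −F gives Δ = (-0.7380, -0.2410).
Then the next iterate is (p, q)₁ = (0.7620, -0.7410).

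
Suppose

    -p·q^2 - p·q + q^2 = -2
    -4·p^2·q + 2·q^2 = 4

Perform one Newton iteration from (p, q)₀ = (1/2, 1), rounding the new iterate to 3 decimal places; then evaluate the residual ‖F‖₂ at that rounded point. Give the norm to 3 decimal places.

74.590

At (1/2, 1): F = (2.000, -3.000).
Jacobian J = [[-q^2 - q, -2·p·q - p + 2·q], [-8·p·q, -4·p^2 + 4·q]].
At the point, J = [[-2.000, 0.500], [-4.000, 3.000]] (det J = -4.000).
Solving J·Δ = −F gives Δ = (1.875, 3.500).
Then the next iterate is (p, q)₁ = (2.375, 4.500).
Re-evaluating at (2.375, 4.500): F = (-36.53125, -65.03125), so ‖F‖₂ = 74.590.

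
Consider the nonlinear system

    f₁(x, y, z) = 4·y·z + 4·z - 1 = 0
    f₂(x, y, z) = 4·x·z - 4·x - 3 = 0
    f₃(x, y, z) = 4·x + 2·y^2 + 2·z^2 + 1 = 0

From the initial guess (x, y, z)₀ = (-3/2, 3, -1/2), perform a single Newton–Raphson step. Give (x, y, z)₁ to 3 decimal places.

(-0.906, 1.744, -0.094)

At (-3/2, 3, -1/2): F = (-9.000, 6.000, 13.500).
Jacobian J = [[0, 4·z, 4·y + 4], [4·z - 4, 0, 4·x], [4, 4·y, 4·z]].
At the point, J = [[0.000, -2.000, 16.000], [-6.000, 0.000, -6.000], [4.000, 12.000, -2.000]] (det J = -1080.000).
Solving J·Δ = −F gives Δ = (0.594, -1.256, 0.406).
Then the next iterate is (x, y, z)₁ = (-0.906, 1.744, -0.094).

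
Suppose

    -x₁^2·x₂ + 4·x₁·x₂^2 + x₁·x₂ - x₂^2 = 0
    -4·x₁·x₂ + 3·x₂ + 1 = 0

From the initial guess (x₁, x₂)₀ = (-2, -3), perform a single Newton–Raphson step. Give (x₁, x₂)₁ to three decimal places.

(0.443, -2.757)

At (-2, -3): F = (-63.000, -32.000).
Jacobian J = [[-2·x₁·x₂ + 4·x₂^2 + x₂, -x₁^2 + 8·x₁·x₂ + x₁ - 2·x₂], [-4·x₂, -4·x₁ + 3]].
At the point, J = [[21.000, 48.000], [12.000, 11.000]] (det J = -345.000).
Solving J·Δ = −F gives Δ = (2.443, 0.243).
Then the next iterate is (x₁, x₂)₁ = (0.443, -2.757).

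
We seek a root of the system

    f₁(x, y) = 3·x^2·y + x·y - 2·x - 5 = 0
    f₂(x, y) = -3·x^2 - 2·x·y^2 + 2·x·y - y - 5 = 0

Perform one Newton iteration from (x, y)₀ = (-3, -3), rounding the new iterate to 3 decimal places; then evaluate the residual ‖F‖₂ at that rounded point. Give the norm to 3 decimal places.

24.912

At (-3, -3): F = (-71.000, 43.000).
Jacobian J = [[6·x·y + y - 2, 3·x^2 + x], [-6·x - 2·y^2 + 2·y, -4·x·y + 2·x - 1]].
At the point, J = [[49.000, 24.000], [-6.000, -43.000]] (det J = -1963.000).
Solving J·Δ = −F gives Δ = (1.030, 0.856).
Then the next iterate is (x, y)₁ = (-1.970, -2.144).
Re-evaluating at (-1.970, -2.144): F = (-21.79827, 12.05980), so ‖F‖₂ = 24.912.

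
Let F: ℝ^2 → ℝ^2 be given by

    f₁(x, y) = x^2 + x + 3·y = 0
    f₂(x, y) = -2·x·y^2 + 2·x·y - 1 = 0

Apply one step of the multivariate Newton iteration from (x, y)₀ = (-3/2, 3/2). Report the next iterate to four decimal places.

At (-3/2, 3/2): F = (5.2500, 1.2500).
Jacobian J = [[2·x + 1, 3], [-2·y^2 + 2·y, -4·x·y + 2·x]].
At the point, J = [[-2.0000, 3.0000], [-1.5000, 6.0000]] (det J = -7.5000).
Solving J·Δ = −F gives Δ = (3.7000, 0.7167).
Then the next iterate is (x, y)₁ = (2.2000, 2.2167).

(2.2000, 2.2167)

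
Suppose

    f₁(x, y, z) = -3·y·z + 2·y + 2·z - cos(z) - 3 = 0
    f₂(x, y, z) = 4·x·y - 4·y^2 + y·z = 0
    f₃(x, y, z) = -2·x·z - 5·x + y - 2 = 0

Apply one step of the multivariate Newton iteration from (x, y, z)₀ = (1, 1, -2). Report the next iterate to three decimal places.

At (1, 1, -2): F = (1.41615, -2.000, -2.000).
Jacobian J = [[0, -3·z + 2, -3·y + sin(z) + 2], [4·y, 4·x - 8·y + z, y], [-2·z - 5, 1, -2·x]].
At the point, J = [[0.000, 8.000, -1.90930], [4.000, -6.000, 1.000], [-1.000, 1.000, -2.000]] (det J = 59.81859).
Solving J·Δ = −F gives Δ = (0.095, -0.485, -1.290).
Then the next iterate is (x, y, z)₁ = (1.095, 0.515, -3.290).

(1.095, 0.515, -3.290)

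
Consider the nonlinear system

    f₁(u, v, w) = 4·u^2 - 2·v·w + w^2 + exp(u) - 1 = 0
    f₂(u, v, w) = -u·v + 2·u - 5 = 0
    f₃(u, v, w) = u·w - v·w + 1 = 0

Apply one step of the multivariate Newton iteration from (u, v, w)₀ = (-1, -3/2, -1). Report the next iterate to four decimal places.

(-0.9347, 6.7714, -18.4121)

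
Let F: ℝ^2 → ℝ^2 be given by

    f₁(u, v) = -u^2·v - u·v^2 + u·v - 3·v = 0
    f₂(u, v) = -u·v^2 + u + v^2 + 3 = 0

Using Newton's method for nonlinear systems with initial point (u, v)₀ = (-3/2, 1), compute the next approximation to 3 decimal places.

(-0.750, 0.200)

At (-3/2, 1): F = (-5.250, 4.000).
Jacobian J = [[-2·u·v - v^2 + v, -u^2 - 2·u·v + u - 3], [-v^2 + 1, -2·u·v + 2·v]].
At the point, J = [[3.000, -3.750], [0.000, 5.000]] (det J = 15.000).
Solving J·Δ = −F gives Δ = (0.750, -0.800).
Then the next iterate is (u, v)₁ = (-0.750, 0.200).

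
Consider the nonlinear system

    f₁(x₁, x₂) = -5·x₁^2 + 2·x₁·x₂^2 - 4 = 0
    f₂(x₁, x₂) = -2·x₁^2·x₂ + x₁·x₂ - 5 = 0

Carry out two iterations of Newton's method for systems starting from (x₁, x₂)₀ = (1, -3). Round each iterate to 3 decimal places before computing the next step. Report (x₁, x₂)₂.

At (1, -3): F = (9.000, -2.000).
Jacobian J = [[-10·x₁ + 2·x₂^2, 4·x₁·x₂], [-4·x₁·x₂ + x₂, -2·x₁^2 + x₁]].
At the point, J = [[8.000, -12.000], [9.000, -1.000]] (det J = 100.000).
Solving J·Δ = −F gives Δ = (0.330, 0.970).
Then the next iterate is (x₁, x₂)₁ = (1.330, -2.030).
Round to (1.330, -2.030) and repeat: F = (-1.88291, -0.51817), J = [[-5.05820, -10.79960], [8.76960, -2.20780]].
Δ = (0.014, -0.181), so (x₁, x₂)₂ = (1.344, -2.211).

(1.344, -2.211)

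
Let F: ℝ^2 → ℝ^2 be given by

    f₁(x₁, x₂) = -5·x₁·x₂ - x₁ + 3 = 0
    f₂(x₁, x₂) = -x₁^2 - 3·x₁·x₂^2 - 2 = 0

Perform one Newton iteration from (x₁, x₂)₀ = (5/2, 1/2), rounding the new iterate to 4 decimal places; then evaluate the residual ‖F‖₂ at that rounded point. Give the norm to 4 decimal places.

At (5/2, 1/2): F = (-5.7500, -10.1250).
Jacobian J = [[-5·x₂ - 1, -5·x₁], [-2·x₁ - 3·x₂^2, -6·x₁·x₂]].
At the point, J = [[-3.5000, -12.5000], [-5.7500, -7.5000]] (det J = -45.6250).
Solving J·Δ = −F gives Δ = (-1.8288, 0.0521).
Then the next iterate is (x₁, x₂)₁ = (0.6712, 0.5521).
Re-evaluating at (0.6712, 0.5521): F = (0.475952, -3.064284), so ‖F‖₂ = 3.1010.

3.1010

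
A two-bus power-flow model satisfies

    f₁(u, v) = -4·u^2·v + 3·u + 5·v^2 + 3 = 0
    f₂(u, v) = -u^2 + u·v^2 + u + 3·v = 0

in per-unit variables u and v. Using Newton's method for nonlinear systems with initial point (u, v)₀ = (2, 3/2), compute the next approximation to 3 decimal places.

(1.859, 0.710)

At (2, 3/2): F = (-3.750, 7.000).
Jacobian J = [[-8·u·v + 3, -4·u^2 + 10·v], [-2·u + v^2 + 1, 2·u·v + 3]].
At the point, J = [[-21.000, -1.000], [-0.750, 9.000]] (det J = -189.750).
Solving J·Δ = −F gives Δ = (-0.141, -0.790).
Then the next iterate is (u, v)₁ = (1.859, 0.710).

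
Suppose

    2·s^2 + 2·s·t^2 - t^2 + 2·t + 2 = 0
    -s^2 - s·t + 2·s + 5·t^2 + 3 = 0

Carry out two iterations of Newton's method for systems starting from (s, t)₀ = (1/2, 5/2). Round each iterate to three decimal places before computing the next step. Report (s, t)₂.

At (1/2, 5/2): F = (7.500, 33.750).
Jacobian J = [[4·s + 2·t^2, 4·s·t - 2·t + 2], [-2·s - t + 2, -s + 10·t]].
At the point, J = [[14.500, 2.000], [-1.500, 24.500]] (det J = 358.250).
Solving J·Δ = −F gives Δ = (-0.324, -1.397).
Then the next iterate is (s, t)₁ = (0.176, 1.103).
Round to (0.176, 1.103) and repeat: F = (3.47959, 9.20994), J = [[3.13722, 0.57051], [0.545, 10.854]].
Δ = (-0.964, -0.800), so (s, t)₂ = (-0.788, 0.303).

(-0.788, 0.303)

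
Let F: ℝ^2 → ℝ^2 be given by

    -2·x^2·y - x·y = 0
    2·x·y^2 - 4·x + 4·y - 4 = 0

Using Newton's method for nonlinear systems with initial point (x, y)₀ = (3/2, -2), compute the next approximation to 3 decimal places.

(0.000, -3.500)

At (3/2, -2): F = (12.000, -6.000).
Jacobian J = [[-4·x·y - y, -2·x^2 - x], [2·y^2 - 4, 4·x·y + 4]].
At the point, J = [[14.000, -6.000], [4.000, -8.000]] (det J = -88.000).
Solving J·Δ = −F gives Δ = (-1.500, -1.500).
Then the next iterate is (x, y)₁ = (0.000, -3.500).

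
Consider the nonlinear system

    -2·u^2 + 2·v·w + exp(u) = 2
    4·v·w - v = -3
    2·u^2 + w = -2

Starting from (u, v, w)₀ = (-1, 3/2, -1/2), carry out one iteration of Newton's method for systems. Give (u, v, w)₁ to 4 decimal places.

(-0.0282, 1.7746, -0.1127)

At (-1, 3/2, -1/2): F = (-5.132121, -1.5000, 3.5000).
Jacobian J = [[-4·u + exp(u), 2·w, 2·v], [0, 4·w - 1, 4·v], [4·u, 0, 1]].
At the point, J = [[4.367879, -1.0000, 3.0000], [0.0000, -3.0000, 6.0000], [-4.0000, 0.0000, 1.0000]] (det J = -25.103638).
Solving J·Δ = −F gives Δ = (0.9718, 0.2746, 0.3873).
Then the next iterate is (u, v, w)₁ = (-0.0282, 1.7746, -0.1127).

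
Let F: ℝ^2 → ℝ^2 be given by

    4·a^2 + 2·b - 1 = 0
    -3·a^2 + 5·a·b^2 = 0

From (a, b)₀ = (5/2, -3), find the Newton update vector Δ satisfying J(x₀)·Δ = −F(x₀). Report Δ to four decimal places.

At (5/2, -3): F = (18.0000, 93.7500).
Jacobian J = [[8·a, 2], [-6·a + 5·b^2, 10·a·b]].
At the point, J = [[20.0000, 2.0000], [30.0000, -75.0000]] (det J = -1560.0000).
Solving J·Δ = −F gives Δ = (-0.9856, 0.8558).

(-0.9856, 0.8558)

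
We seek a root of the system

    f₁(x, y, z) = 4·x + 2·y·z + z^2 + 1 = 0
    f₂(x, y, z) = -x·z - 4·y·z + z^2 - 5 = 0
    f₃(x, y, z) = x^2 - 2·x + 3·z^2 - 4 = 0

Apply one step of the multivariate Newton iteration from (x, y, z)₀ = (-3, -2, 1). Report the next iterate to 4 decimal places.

(-0.7895, 1.1930, 1.6140)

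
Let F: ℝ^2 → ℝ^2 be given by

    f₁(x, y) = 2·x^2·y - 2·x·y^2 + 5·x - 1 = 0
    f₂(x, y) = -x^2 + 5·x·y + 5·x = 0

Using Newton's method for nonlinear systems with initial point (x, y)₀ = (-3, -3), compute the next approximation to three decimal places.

At (-3, -3): F = (-16.000, 21.000).
Jacobian J = [[4·x·y - 2·y^2 + 5, 2·x^2 - 4·x·y], [-2·x + 5·y + 5, 5·x]].
At the point, J = [[23.000, -18.000], [-4.000, -15.000]] (det J = -417.000).
Solving J·Δ = −F gives Δ = (1.482, 1.005).
Then the next iterate is (x, y)₁ = (-1.518, -1.995).

(-1.518, -1.995)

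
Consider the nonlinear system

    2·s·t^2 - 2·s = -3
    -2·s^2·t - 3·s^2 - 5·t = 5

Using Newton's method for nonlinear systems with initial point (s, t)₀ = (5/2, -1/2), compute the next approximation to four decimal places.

At (5/2, -1/2): F = (-0.7500, -15.0000).
Jacobian J = [[2·t^2 - 2, 4·s·t], [-4·s·t - 6·s, -2·s^2 - 5]].
At the point, J = [[-1.5000, -5.0000], [-10.0000, -17.5000]] (det J = -23.7500).
Solving J·Δ = −F gives Δ = (-2.6053, 0.6316).
Then the next iterate is (s, t)₁ = (-0.1053, 0.1316).

(-0.1053, 0.1316)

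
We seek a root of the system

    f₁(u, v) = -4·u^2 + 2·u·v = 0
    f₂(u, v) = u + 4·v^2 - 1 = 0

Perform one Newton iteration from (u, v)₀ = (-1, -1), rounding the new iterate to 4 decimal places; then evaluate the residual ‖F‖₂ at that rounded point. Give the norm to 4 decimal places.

At (-1, -1): F = (-2.0000, 2.0000).
Jacobian J = [[-8·u + 2·v, 2·u], [1, 8·v]].
At the point, J = [[6.0000, -2.0000], [1.0000, -8.0000]] (det J = -46.0000).
Solving J·Δ = −F gives Δ = (0.4348, 0.3043).
Then the next iterate is (u, v)₁ = (-0.5652, -0.6957).
Re-evaluating at (-0.5652, -0.6957): F = (-0.491385, 0.370794), so ‖F‖₂ = 0.6156.

0.6156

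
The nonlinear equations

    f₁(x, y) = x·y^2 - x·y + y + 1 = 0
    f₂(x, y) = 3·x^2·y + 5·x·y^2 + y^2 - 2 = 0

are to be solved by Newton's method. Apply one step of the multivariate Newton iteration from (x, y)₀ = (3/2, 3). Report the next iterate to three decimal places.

At (3/2, 3): F = (13.000, 94.750).
Jacobian J = [[y^2 - y, 2·x·y - x + 1], [6·x·y + 5·y^2, 3·x^2 + 10·x·y + 2·y]].
At the point, J = [[6.000, 8.500], [72.000, 57.750]] (det J = -265.500).
Solving J·Δ = −F gives Δ = (-0.206, -1.384).
Then the next iterate is (x, y)₁ = (1.294, 1.616).

(1.294, 1.616)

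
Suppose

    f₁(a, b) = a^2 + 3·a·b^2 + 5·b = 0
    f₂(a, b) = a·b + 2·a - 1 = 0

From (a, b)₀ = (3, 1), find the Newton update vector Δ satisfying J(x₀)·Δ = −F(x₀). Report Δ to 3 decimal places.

At (3, 1): F = (23.000, 8.000).
Jacobian J = [[2·a + 3·b^2, 6·a·b + 5], [b + 2, a]].
At the point, J = [[9.000, 23.000], [3.000, 3.000]] (det J = -42.000).
Solving J·Δ = −F gives Δ = (-2.738, 0.071).

(-2.738, 0.071)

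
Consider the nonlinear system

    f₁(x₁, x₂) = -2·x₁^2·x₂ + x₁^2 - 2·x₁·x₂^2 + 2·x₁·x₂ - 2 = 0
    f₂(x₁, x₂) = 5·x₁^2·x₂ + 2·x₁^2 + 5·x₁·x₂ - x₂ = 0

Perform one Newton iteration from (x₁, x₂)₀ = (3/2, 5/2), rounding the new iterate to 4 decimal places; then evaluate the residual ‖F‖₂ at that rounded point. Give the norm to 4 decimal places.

At (3/2, 5/2): F = (-22.2500, 48.8750).
Jacobian J = [[-4·x₁·x₂ + 2·x₁ - 2·x₂^2 + 2·x₂, -2·x₁^2 - 4·x₁·x₂ + 2·x₁], [10·x₁·x₂ + 4·x₁ + 5·x₂, 5·x₁^2 + 5·x₁ - 1]].
At the point, J = [[-19.5000, -16.5000], [56.0000, 17.7500]] (det J = 577.8750).
Solving J·Δ = −F gives Δ = (-0.7121, -0.5069).
Then the next iterate is (x₁, x₂)₁ = (0.7879, 1.9931).
Re-evaluating at (0.7879, 1.9931): F = (-6.972848, 13.286737), so ‖F‖₂ = 15.0053.

15.0053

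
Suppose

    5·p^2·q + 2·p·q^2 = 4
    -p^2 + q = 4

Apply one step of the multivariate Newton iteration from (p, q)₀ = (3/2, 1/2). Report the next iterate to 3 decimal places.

(-0.161, 1.266)

At (3/2, 1/2): F = (2.375, -5.750).
Jacobian J = [[10·p·q + 2·q^2, 5·p^2 + 4·p·q], [-2·p, 1]].
At the point, J = [[8.000, 14.250], [-3.000, 1.000]] (det J = 50.750).
Solving J·Δ = −F gives Δ = (-1.661, 0.766).
Then the next iterate is (p, q)₁ = (-0.161, 1.266).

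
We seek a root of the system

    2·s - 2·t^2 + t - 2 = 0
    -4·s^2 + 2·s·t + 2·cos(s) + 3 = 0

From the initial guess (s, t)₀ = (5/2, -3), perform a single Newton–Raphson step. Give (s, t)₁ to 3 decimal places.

At (5/2, -3): F = (-18.000, -38.60229).
Jacobian J = [[2, -4·t + 1], [-8·s + 2·t - 2·sin(s), 2·s]].
At the point, J = [[2.000, 13.000], [-27.19694, 5.000]] (det J = 363.56028).
Solving J·Δ = −F gives Δ = (-1.133, 1.559).
Then the next iterate is (s, t)₁ = (1.367, -1.441).

(1.367, -1.441)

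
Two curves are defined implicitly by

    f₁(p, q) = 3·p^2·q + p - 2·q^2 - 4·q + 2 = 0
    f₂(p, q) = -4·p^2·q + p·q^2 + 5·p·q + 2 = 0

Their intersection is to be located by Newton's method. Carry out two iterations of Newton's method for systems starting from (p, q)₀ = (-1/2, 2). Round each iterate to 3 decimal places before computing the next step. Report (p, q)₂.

(-0.536, 0.450)

At (-1/2, 2): F = (-13.000, -7.000).
Jacobian J = [[6·p·q + 1, 3·p^2 - 4·q - 4], [-8·p·q + q^2 + 5·q, -4·p^2 + 2·p·q + 5·p]].
At the point, J = [[-5.000, -11.250], [22.000, -5.500]] (det J = 275.000).
Solving J·Δ = −F gives Δ = (0.026, -1.167).
Then the next iterate is (p, q)₁ = (-0.474, 0.833).
Round to (-0.474, 0.833) and repeat: F = (-2.63231, -1.05173), J = [[-1.36905, -6.65797], [8.01762, -4.05839]].
Δ = (-0.062, -0.383), so (p, q)₂ = (-0.536, 0.450).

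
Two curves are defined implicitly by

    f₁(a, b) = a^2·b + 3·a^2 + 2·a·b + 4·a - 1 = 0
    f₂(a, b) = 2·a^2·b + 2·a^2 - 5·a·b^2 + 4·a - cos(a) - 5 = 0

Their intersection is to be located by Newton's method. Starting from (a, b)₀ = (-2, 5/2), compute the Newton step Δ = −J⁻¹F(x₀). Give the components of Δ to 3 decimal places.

(0.231, -1.120)

At (-2, 5/2): F = (3.000, 77.91615).
Jacobian J = [[2·a·b + 6·a + 2·b + 4, a^2 + 2·a], [4·a·b + 4·a - 5·b^2 + sin(a) + 4, 2·a^2 - 10·a·b]].
At the point, J = [[-13.000, 0.000], [-56.15930, 58.000]] (det J = -754.000).
Solving J·Δ = −F gives Δ = (0.231, -1.120).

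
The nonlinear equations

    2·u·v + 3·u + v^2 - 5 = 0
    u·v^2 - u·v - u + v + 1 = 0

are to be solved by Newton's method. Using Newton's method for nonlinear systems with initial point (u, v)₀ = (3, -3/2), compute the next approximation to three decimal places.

(3.848, -0.583)

At (3, -3/2): F = (-2.750, 7.750).
Jacobian J = [[2·v + 3, 2·u + 2·v], [v^2 - v - 1, 2·u·v - u + 1]].
At the point, J = [[0.000, 3.000], [2.750, -11.000]] (det J = -8.250).
Solving J·Δ = −F gives Δ = (0.848, 0.917).
Then the next iterate is (u, v)₁ = (3.848, -0.583).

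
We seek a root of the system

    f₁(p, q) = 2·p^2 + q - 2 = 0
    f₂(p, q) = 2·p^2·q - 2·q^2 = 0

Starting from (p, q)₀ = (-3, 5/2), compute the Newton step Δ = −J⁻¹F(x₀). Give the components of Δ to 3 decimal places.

(1.750, 2.500)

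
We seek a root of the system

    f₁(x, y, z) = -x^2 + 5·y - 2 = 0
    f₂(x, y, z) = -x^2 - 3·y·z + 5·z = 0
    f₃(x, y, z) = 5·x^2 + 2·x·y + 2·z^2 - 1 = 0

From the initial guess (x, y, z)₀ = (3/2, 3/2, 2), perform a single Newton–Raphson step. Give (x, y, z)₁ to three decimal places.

At (3/2, 3/2, 2): F = (3.250, -1.250, 22.750).
Jacobian J = [[-2·x, 5, 0], [-2·x, -3·z, -3·y + 5], [10·x + 2·y, 2·x, 4·z]].
At the point, J = [[-3.000, 5.000, 0.000], [-3.000, -6.000, 0.500], [18.000, 3.000, 8.000]] (det J = 313.500).
Solving J·Δ = −F gives Δ = (0.172, -0.547, -3.026).
Then the next iterate is (x, y, z)₁ = (1.672, 0.953, -1.026).

(1.672, 0.953, -1.026)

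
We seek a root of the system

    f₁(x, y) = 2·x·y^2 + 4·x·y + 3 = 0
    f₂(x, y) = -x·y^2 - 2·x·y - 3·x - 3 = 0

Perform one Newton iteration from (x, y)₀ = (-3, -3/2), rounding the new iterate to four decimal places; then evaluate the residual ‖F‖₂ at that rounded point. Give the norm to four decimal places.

At (-3, -3/2): F = (7.5000, 3.7500).
Jacobian J = [[2·y^2 + 4·y, 4·x·y + 4·x], [-y^2 - 2·y - 3, -2·x·y - 2·x]].
At the point, J = [[-1.5000, 6.0000], [-2.2500, -3.0000]] (det J = 18.0000).
Solving J·Δ = −F gives Δ = (2.5000, -0.6250).
Then the next iterate is (x, y)₁ = (-0.5000, -2.1250).
Re-evaluating at (-0.5000, -2.1250): F = (2.734375, -1.367188), so ‖F‖₂ = 3.0571.

3.0571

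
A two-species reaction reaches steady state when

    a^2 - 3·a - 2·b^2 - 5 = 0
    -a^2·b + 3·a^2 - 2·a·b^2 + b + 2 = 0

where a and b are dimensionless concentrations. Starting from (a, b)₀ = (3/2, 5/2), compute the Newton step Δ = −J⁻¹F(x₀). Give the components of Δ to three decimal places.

(1.724, -1.975)

At (3/2, 5/2): F = (-19.750, -13.125).
Jacobian J = [[2·a - 3, -4·b], [-2·a·b + 6·a - 2·b^2, -a^2 - 4·a·b + 1]].
At the point, J = [[0.000, -10.000], [-11.000, -16.250]] (det J = -110.000).
Solving J·Δ = −F gives Δ = (1.724, -1.975).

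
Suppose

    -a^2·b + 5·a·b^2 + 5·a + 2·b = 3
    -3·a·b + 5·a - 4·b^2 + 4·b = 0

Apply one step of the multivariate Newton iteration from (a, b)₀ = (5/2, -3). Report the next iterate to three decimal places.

At (5/2, -3): F = (134.750, -13.000).
Jacobian J = [[-2·a·b + 5·b^2 + 5, -a^2 + 10·a·b + 2], [-3·b + 5, -3·a - 8·b + 4]].
At the point, J = [[65.000, -79.250], [14.000, 20.500]] (det J = 2442.000).
Solving J·Δ = −F gives Δ = (-0.709, 1.119).
Then the next iterate is (a, b)₁ = (1.791, -1.881).

(1.791, -1.881)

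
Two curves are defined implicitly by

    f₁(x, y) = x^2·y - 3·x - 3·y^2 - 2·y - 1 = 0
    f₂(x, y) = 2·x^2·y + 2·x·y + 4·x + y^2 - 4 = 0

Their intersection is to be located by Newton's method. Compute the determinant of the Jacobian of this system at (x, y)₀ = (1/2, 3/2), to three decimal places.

100.750

J = [[2·x·y - 3, x^2 - 6·y - 2], [4·x·y + 2·y + 4, 2·x^2 + 2·x + 2·y]].
At the point, J = [[-1.500, -10.750], [10.000, 4.500]].
det J = 100.750.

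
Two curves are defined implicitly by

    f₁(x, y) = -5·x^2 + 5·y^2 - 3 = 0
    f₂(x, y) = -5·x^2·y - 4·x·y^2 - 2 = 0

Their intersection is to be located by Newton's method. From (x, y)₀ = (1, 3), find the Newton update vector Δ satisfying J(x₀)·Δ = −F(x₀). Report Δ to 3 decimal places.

At (1, 3): F = (37.000, -53.000).
Jacobian J = [[-10·x, 10·y], [-10·x·y - 4·y^2, -5·x^2 - 8·x·y]].
At the point, J = [[-10.000, 30.000], [-66.000, -29.000]] (det J = 2270.000).
Solving J·Δ = −F gives Δ = (-0.228, -1.309).

(-0.228, -1.309)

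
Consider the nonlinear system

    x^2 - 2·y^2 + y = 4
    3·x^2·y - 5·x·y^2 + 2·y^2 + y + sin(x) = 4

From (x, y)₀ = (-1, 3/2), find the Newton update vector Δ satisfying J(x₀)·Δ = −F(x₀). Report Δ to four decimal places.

At (-1, 3/2): F = (-6.0000, 16.908529).
Jacobian J = [[2·x, -4·y + 1], [6·x·y - 5·y^2 + cos(x), 3·x^2 - 10·x·y + 4·y + 1]].
At the point, J = [[-2.0000, -5.0000], [-19.709698, 25.0000]] (det J = -148.548488).
Solving J·Δ = −F gives Δ = (-0.4406, -1.0237).

(-0.4406, -1.0237)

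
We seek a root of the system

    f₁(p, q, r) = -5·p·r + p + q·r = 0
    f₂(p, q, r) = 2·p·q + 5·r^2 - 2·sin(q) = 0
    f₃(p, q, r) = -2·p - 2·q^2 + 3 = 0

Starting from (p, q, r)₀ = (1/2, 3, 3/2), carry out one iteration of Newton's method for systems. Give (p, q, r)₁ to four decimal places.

(0.3438, 1.6927, 0.8910)

At (1/2, 3, 3/2): F = (1.2500, 13.967760, -16.0000).
Jacobian J = [[-5·r + 1, r, -5·p + q], [2·q, 2·p - 2·cos(q), 10·r], [-2, -4·q, 0]].
At the point, J = [[-6.5000, 1.5000, 0.5000], [6.0000, 2.979985, 15.0000], [-2.0000, -12.0000, 0.0000]] (det J = -1248.020015).
Solving J·Δ = −F gives Δ = (-0.1562, -1.3073, -0.6090).
Then the next iterate is (p, q, r)₁ = (0.3438, 1.6927, 0.8910).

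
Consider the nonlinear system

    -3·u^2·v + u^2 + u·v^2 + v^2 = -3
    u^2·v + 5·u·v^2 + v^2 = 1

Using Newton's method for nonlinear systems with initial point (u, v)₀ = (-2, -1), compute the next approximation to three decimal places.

At (-2, -1): F = (18.000, -14.000).
Jacobian J = [[-6·u·v + 2·u + v^2, -3·u^2 + 2·u·v + 2·v], [2·u·v + 5·v^2, u^2 + 10·u·v + 2·v]].
At the point, J = [[-15.000, -10.000], [9.000, 22.000]] (det J = -240.000).
Solving J·Δ = −F gives Δ = (1.067, 0.200).
Then the next iterate is (u, v)₁ = (-0.933, -0.800).

(-0.933, -0.800)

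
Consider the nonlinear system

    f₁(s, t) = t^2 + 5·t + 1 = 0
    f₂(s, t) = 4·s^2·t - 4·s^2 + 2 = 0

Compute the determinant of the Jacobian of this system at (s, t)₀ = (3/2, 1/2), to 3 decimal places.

36.000

J = [[0, 2·t + 5], [8·s·t - 8·s, 4·s^2]].
At the point, J = [[0.000, 6.000], [-6.000, 9.000]].
det J = 36.000.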